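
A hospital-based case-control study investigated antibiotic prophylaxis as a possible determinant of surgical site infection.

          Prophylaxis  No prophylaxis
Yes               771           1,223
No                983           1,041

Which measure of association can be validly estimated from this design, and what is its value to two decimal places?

0.67

Reading the table with exposure as columns: a = 771 (Prophylaxis, case), b = 983 (Prophylaxis, non-case), c = 1223 (No prophylaxis, case), d = 1041.
This is a hospital-based case-control study: participants were sampled on outcome status, so risks in the source population cannot be estimated directly — relative risk is not valid here. The odds ratio is the appropriate measure.
OR = (a·d)/(b·c) = (771 × 1041) / (983 × 1223) = 802611 / 1202209 = 0.66761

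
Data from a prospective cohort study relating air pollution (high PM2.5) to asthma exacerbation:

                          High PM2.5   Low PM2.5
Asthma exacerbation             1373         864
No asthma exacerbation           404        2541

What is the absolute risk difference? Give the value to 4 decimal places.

Reading the table with exposure as columns: a = 1373 (High PM2.5, case), b = 404 (High PM2.5, non-case), c = 864 (Low PM2.5, case), d = 2541.
Risk in exposed = 1373/1777 = 0.772651; risk in unexposed = 864/3405 = 0.253744.
Risk difference = 0.772651 − 0.253744 = 0.518906

0.5189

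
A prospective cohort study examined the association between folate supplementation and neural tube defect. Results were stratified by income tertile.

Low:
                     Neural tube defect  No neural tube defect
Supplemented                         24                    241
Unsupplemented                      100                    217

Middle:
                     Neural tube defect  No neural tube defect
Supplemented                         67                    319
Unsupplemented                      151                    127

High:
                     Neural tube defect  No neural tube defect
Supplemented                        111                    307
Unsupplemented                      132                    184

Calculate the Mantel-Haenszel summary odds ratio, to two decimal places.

OR_MH = Σ(aᵢdᵢ/nᵢ) / Σ(bᵢcᵢ/nᵢ), where nᵢ is the stratum total.
Stratum 1 (Low): n = 582; a·d/n = 24·217/582 = 8.9485; b·c/n = 241·100/582 = 41.4089
Stratum 2 (Middle): n = 664; a·d/n = 67·127/664 = 12.8148; b·c/n = 319·151/664 = 72.5437
Stratum 3 (High): n = 734; a·d/n = 111·184/734 = 27.8256; b·c/n = 307·132/734 = 55.2098
OR_MH = (8.9485 + 12.8148 + 27.8256) / (41.4089 + 72.5437 + 55.2098) = 49.5888 / 169.1624 = 0.29314

0.29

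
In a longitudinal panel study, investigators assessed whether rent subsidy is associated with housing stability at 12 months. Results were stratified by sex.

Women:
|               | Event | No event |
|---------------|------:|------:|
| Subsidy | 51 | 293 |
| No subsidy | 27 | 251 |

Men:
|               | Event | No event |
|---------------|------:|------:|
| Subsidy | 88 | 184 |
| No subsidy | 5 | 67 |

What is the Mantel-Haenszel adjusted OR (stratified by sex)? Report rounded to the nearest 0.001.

OR_MH = Σ(aᵢdᵢ/nᵢ) / Σ(bᵢcᵢ/nᵢ), where nᵢ is the stratum total.
Stratum 1 (Women): n = 622; a·d/n = 51·251/622 = 20.5804; b·c/n = 293·27/622 = 12.7186
Stratum 2 (Men): n = 344; a·d/n = 88·67/344 = 17.1395; b·c/n = 184·5/344 = 2.6744
OR_MH = (20.5804 + 17.1395) / (12.7186 + 2.6744) = 37.7199 / 15.3931 = 2.45045

2.450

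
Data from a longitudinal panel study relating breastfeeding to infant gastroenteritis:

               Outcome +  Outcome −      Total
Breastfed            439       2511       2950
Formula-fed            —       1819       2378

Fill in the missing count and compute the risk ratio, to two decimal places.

0.63

The missing cell is in the unexposed row: 2378 − 1819 = 559.
So a = 439, b = 2511, c = 559, d = 1819.
RR = [a/(a+b)] / [c/(c+d)] = (439/2950) / (559/2378) = 0.14881/0.23507 = 0.63306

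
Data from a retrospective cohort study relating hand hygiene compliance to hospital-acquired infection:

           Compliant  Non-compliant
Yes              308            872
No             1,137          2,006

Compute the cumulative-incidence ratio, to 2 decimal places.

0.70

Reading the table with exposure as columns: a = 308 (Compliant, case), b = 1137 (Compliant, non-case), c = 872 (Non-compliant, case), d = 2006.
Risk in exposed = 308/1445 = 0.21315; risk in unexposed = 872/2878 = 0.30299.
RR = 0.21315 / 0.30299 = 0.70349
The risk is 30% lower among the exposed than among the unexposed.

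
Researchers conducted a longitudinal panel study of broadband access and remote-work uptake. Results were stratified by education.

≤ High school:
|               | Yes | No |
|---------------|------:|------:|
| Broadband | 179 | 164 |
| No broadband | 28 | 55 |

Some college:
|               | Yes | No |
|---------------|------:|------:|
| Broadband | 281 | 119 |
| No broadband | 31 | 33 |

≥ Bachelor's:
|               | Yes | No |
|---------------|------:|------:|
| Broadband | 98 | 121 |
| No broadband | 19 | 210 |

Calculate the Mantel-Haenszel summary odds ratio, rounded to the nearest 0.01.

OR_MH = Σ(aᵢdᵢ/nᵢ) / Σ(bᵢcᵢ/nᵢ), where nᵢ is the stratum total.
Stratum 1 (≤ High school): n = 426; a·d/n = 179·55/426 = 23.1103; b·c/n = 164·28/426 = 10.7793
Stratum 2 (Some college): n = 464; a·d/n = 281·33/464 = 19.9849; b·c/n = 119·31/464 = 7.9504
Stratum 3 (≥ Bachelor's): n = 448; a·d/n = 98·210/448 = 45.9375; b·c/n = 121·19/448 = 5.1317
OR_MH = (23.1103 + 19.9849 + 45.9375) / (10.7793 + 7.9504 + 5.1317) = 89.0327 / 23.8615 = 3.73123

3.73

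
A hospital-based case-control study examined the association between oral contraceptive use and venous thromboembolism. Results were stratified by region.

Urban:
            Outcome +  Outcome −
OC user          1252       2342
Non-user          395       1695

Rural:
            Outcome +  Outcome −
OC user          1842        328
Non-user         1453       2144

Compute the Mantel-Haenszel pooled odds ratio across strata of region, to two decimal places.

4.31

OR_MH = Σ(aᵢdᵢ/nᵢ) / Σ(bᵢcᵢ/nᵢ), where nᵢ is the stratum total.
Stratum 1 (Urban): n = 5684; a·d/n = 1252·1695/5684 = 373.3533; b·c/n = 2342·395/5684 = 162.7533
Stratum 2 (Rural): n = 5767; a·d/n = 1842·2144/5767 = 684.8011; b·c/n = 328·1453/5767 = 82.6398
OR_MH = (373.3533 + 684.8011) / (162.7533 + 82.6398) = 1058.1544 / 245.3932 = 4.31208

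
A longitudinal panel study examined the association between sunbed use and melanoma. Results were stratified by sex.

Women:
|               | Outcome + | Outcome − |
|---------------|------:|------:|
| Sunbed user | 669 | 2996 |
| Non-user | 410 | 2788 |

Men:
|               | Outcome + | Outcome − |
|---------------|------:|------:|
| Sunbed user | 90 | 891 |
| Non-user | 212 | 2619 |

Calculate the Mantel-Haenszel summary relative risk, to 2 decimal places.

1.38

RR_MH = Σ(aᵢ·n₀ᵢ/nᵢ) / Σ(cᵢ·n₁ᵢ/nᵢ), with n₁ᵢ = aᵢ+bᵢ (exposed), n₀ᵢ = cᵢ+dᵢ (unexposed), nᵢ = n₁ᵢ+n₀ᵢ.
Stratum 1 (Women): n₁ = 3665, n₀ = 3198, n = 6863; a·n₀/n = 669·3198/6863 = 311.7386; c·n₁/n = 410·3665/6863 = 218.9494
Stratum 2 (Men): n₁ = 981, n₀ = 2831, n = 3812; a·n₀/n = 90·2831/3812 = 66.8389; c·n₁/n = 212·981/3812 = 54.5572
RR_MH = (311.7386 + 66.8389) / (218.9494 + 54.5572) = 378.5775 / 273.5066 = 1.38416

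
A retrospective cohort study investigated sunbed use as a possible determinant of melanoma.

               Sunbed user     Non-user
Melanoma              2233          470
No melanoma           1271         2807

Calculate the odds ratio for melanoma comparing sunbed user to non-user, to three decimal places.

Reading the table with exposure as columns: a = 2233 (Sunbed user, case), b = 1271 (Sunbed user, non-case), c = 470 (Non-user, case), d = 2807.
OR = (a·d)/(b·c) = (2233 × 2807) / (1271 × 470) = 6268031 / 597370 = 10.49271
The odds of melanoma are about 10.49 times as high in the sunbed user group.

10.493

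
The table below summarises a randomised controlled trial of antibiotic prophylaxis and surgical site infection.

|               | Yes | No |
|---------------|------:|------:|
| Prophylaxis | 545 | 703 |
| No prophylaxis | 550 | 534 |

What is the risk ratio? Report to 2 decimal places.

0.86

Cells: a = 545, b = 703, c = 550, d = 534.
Risk in exposed = 545/1248 = 0.43670; risk in unexposed = 550/1084 = 0.50738.
RR = 0.43670 / 0.50738 = 0.86069
The risk is 14% lower among the exposed than among the unexposed.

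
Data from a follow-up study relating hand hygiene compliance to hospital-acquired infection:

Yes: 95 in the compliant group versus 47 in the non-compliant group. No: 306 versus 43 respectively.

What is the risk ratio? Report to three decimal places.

From the description: a = 95, b = 306, c = 47, d = 43.
Risk in exposed = 95/401 = 0.23691; risk in unexposed = 47/90 = 0.52222.
RR = 0.23691 / 0.52222 = 0.45365
The risk is 55% lower among the exposed than among the unexposed.

0.454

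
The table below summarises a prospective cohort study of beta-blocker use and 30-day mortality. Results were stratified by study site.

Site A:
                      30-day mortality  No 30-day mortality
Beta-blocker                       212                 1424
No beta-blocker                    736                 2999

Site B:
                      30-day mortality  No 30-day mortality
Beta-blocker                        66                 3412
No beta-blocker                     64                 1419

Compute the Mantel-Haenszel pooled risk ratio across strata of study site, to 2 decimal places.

0.62

RR_MH = Σ(aᵢ·n₀ᵢ/nᵢ) / Σ(cᵢ·n₁ᵢ/nᵢ), with n₁ᵢ = aᵢ+bᵢ (exposed), n₀ᵢ = cᵢ+dᵢ (unexposed), nᵢ = n₁ᵢ+n₀ᵢ.
Stratum 1 (Site A): n₁ = 1636, n₀ = 3735, n = 5371; a·n₀/n = 212·3735/5371 = 147.4251; c·n₁/n = 736·1636/5371 = 224.1847
Stratum 2 (Site B): n₁ = 3478, n₀ = 1483, n = 4961; a·n₀/n = 66·1483/4961 = 19.7295; c·n₁/n = 64·3478/4961 = 44.8684
RR_MH = (147.4251 + 19.7295) / (224.1847 + 44.8684) = 167.1546 / 269.0531 = 0.62127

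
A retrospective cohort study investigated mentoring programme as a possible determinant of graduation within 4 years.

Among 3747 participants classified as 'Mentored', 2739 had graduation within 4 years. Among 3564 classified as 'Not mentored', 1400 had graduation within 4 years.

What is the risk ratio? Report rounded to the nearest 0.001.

From the description: a = 2739, b = 1008, c = 1400, d = 2164.
Risk in exposed = 2739/3747 = 0.73098; risk in unexposed = 1400/3564 = 0.39282.
RR = 0.73098 / 0.39282 = 1.86088
The risk among the exposed is 1.86 times that among the unexposed.

1.861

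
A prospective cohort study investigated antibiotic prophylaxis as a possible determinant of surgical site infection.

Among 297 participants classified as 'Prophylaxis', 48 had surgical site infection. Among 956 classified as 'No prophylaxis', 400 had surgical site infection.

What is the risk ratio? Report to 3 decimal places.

0.386

From the description: a = 48, b = 249, c = 400, d = 556.
Risk in exposed = 48/297 = 0.16162; risk in unexposed = 400/956 = 0.41841.
RR = 0.16162 / 0.41841 = 0.38626
The risk is 61% lower among the exposed than among the unexposed.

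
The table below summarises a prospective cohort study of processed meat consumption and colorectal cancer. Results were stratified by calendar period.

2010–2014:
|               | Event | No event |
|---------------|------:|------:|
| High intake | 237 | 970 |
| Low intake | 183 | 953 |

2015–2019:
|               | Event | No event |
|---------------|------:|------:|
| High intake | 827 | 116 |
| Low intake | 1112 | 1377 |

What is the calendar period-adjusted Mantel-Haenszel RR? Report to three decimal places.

RR_MH = Σ(aᵢ·n₀ᵢ/nᵢ) / Σ(cᵢ·n₁ᵢ/nᵢ), with n₁ᵢ = aᵢ+bᵢ (exposed), n₀ᵢ = cᵢ+dᵢ (unexposed), nᵢ = n₁ᵢ+n₀ᵢ.
Stratum 1 (2010–2014): n₁ = 1207, n₀ = 1136, n = 2343; a·n₀/n = 237·1136/2343 = 114.9091; c·n₁/n = 183·1207/2343 = 94.2727
Stratum 2 (2015–2019): n₁ = 943, n₀ = 2489, n = 3432; a·n₀/n = 827·2489/3432 = 599.7678; c·n₁/n = 1112·943/3432 = 305.5408
RR_MH = (114.9091 + 599.7678) / (94.2727 + 305.5408) = 714.6769 / 399.8135 = 1.78753

1.788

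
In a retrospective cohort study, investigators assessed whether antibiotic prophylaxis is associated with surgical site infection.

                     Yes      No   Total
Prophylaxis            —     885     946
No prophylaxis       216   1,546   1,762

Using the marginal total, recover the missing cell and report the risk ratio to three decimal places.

The missing cell is in the exposed row: 946 − 885 = 61.
So a = 61, b = 885, c = 216, d = 1546.
RR = [a/(a+b)] / [c/(c+d)] = (61/946) / (216/1762) = 0.06448/0.12259 = 0.52601

0.526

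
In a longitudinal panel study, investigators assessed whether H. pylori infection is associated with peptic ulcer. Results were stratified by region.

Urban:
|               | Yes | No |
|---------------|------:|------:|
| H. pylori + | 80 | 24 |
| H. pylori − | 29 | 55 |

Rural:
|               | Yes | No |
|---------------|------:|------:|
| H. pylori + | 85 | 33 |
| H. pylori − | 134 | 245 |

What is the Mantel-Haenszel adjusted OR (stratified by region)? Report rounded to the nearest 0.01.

OR_MH = Σ(aᵢdᵢ/nᵢ) / Σ(bᵢcᵢ/nᵢ), where nᵢ is the stratum total.
Stratum 1 (Urban): n = 188; a·d/n = 80·55/188 = 23.4043; b·c/n = 24·29/188 = 3.7021
Stratum 2 (Rural): n = 497; a·d/n = 85·245/497 = 41.9014; b·c/n = 33·134/497 = 8.8974
OR_MH = (23.4043 + 41.9014) / (3.7021 + 8.8974) = 65.3057 / 12.5995 = 5.18319

5.18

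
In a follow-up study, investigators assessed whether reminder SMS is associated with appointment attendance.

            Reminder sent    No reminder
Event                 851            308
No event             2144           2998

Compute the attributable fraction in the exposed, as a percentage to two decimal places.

Reading the table with exposure as columns: a = 851 (Reminder sent, case), b = 2144 (Reminder sent, non-case), c = 308 (No reminder, case), d = 2998.
Risk in exposed = 851/2995 = 0.28414; risk in unexposed = 308/3306 = 0.09316.
RR = 0.28414/0.09316 = 3.04989
AR% = (RR − 1)/RR × 100 = (3.04989 − 1)/3.04989 × 100 = 67.2120%

67.21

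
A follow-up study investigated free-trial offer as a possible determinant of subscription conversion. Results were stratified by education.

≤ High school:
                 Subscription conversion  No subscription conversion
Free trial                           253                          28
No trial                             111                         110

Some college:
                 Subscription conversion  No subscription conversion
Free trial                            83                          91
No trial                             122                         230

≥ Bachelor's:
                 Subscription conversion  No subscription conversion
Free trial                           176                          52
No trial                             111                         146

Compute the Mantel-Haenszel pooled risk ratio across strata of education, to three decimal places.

RR_MH = Σ(aᵢ·n₀ᵢ/nᵢ) / Σ(cᵢ·n₁ᵢ/nᵢ), with n₁ᵢ = aᵢ+bᵢ (exposed), n₀ᵢ = cᵢ+dᵢ (unexposed), nᵢ = n₁ᵢ+n₀ᵢ.
Stratum 1 (≤ High school): n₁ = 281, n₀ = 221, n = 502; a·n₀/n = 253·221/502 = 111.3805; c·n₁/n = 111·281/502 = 62.1335
Stratum 2 (Some college): n₁ = 174, n₀ = 352, n = 526; a·n₀/n = 83·352/526 = 55.5437; c·n₁/n = 122·174/526 = 40.3574
Stratum 3 (≥ Bachelor's): n₁ = 228, n₀ = 257, n = 485; a·n₀/n = 176·257/485 = 93.2619; c·n₁/n = 111·228/485 = 52.1814
RR_MH = (111.3805 + 55.5437 + 93.2619) / (62.1335 + 40.3574 + 52.1814) = 260.1861 / 154.6723 = 1.68218

1.682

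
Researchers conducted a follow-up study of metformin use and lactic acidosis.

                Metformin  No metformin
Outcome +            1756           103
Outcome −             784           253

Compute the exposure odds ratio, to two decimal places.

Reading the table with exposure as columns: a = 1756 (Metformin, case), b = 784 (Metformin, non-case), c = 103 (No metformin, case), d = 253.
OR = (a·d)/(b·c) = (1756 × 253) / (784 × 103) = 444268 / 80752 = 5.50163
The odds of lactic acidosis are about 5.50 times as high in the metformin group.

5.50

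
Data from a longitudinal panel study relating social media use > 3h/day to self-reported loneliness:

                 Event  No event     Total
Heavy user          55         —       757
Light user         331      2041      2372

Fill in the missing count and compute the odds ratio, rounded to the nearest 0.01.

The missing cell is in the exposed row: 757 − 55 = 702.
So a = 55, b = 702, c = 331, d = 2041.
OR = (a·d)/(b·c) = (55 × 2041) / (702 × 331) = 112255 / 232362 = 0.48310

0.48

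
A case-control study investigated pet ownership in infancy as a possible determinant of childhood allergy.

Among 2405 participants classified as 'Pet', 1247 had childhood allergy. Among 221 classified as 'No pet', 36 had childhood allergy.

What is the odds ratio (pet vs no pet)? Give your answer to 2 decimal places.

5.53

From the description: a = 1247, b = 1158, c = 36, d = 185.
OR = (a·d)/(b·c) = (1247 × 185) / (1158 × 36) = 230695 / 41688 = 5.53385
The odds of childhood allergy are about 5.53 times as high in the pet group.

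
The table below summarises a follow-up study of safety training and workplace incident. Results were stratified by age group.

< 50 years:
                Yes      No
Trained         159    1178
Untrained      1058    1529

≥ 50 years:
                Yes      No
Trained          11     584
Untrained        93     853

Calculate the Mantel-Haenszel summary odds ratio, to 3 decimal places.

OR_MH = Σ(aᵢdᵢ/nᵢ) / Σ(bᵢcᵢ/nᵢ), where nᵢ is the stratum total.
Stratum 1 (< 50 years): n = 3924; a·d/n = 159·1529/3924 = 61.9549; b·c/n = 1178·1058/3924 = 317.6157
Stratum 2 (≥ 50 years): n = 1541; a·d/n = 11·853/1541 = 6.0889; b·c/n = 584·93/1541 = 35.2446
OR_MH = (61.9549 + 6.0889) / (317.6157 + 35.2446) = 68.0438 / 352.8603 = 0.19283

0.193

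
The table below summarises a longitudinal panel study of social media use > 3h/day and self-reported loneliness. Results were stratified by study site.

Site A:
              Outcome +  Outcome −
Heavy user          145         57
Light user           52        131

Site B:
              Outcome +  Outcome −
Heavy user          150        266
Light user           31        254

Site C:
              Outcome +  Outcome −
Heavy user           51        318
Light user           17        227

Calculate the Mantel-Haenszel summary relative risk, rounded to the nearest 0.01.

2.69

RR_MH = Σ(aᵢ·n₀ᵢ/nᵢ) / Σ(cᵢ·n₁ᵢ/nᵢ), with n₁ᵢ = aᵢ+bᵢ (exposed), n₀ᵢ = cᵢ+dᵢ (unexposed), nᵢ = n₁ᵢ+n₀ᵢ.
Stratum 1 (Site A): n₁ = 202, n₀ = 183, n = 385; a·n₀/n = 145·183/385 = 68.9221; c·n₁/n = 52·202/385 = 27.2831
Stratum 2 (Site B): n₁ = 416, n₀ = 285, n = 701; a·n₀/n = 150·285/701 = 60.9843; c·n₁/n = 31·416/701 = 18.3966
Stratum 3 (Site C): n₁ = 369, n₀ = 244, n = 613; a·n₀/n = 51·244/613 = 20.3002; c·n₁/n = 17·369/613 = 10.2333
RR_MH = (68.9221 + 60.9843 + 20.3002) / (27.2831 + 18.3966 + 10.2333) = 150.2065 / 55.9130 = 2.68643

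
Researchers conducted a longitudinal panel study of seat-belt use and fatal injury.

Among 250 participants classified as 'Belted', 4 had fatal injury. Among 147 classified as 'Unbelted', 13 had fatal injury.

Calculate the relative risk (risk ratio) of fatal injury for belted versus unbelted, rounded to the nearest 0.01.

From the description: a = 4, b = 246, c = 13, d = 134.
Risk in exposed = 4/250 = 0.01600; risk in unexposed = 13/147 = 0.08844.
RR = 0.01600 / 0.08844 = 0.18092
The risk is 82% lower among the exposed than among the unexposed.

0.18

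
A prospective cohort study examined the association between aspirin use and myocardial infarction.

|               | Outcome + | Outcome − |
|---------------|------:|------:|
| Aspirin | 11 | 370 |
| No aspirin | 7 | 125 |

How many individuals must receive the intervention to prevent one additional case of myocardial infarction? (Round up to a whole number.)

42

Risk in treated group = 11/381 = 0.02887; risk in control = 7/132 = 0.05303.
Absolute risk reduction = 0.05303 − 0.02887 = 0.02416
NNT = 1 / ARR = 1 / 0.02416 = 41.393 → round up → 42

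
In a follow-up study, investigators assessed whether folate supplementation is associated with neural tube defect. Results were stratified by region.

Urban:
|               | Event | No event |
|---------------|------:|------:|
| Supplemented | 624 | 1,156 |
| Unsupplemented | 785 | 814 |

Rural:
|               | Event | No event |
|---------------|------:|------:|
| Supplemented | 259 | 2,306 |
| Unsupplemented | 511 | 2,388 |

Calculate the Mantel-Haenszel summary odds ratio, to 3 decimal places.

OR_MH = Σ(aᵢdᵢ/nᵢ) / Σ(bᵢcᵢ/nᵢ), where nᵢ is the stratum total.
Stratum 1 (Urban): n = 3379; a·d/n = 624·814/3379 = 150.3214; b·c/n = 1156·785/3379 = 268.5587
Stratum 2 (Rural): n = 5464; a·d/n = 259·2388/5464 = 113.1940; b·c/n = 2306·511/5464 = 215.6600
OR_MH = (150.3214 + 113.1940) / (268.5587 + 215.6600) = 263.5154 / 484.2187 = 0.54421

0.544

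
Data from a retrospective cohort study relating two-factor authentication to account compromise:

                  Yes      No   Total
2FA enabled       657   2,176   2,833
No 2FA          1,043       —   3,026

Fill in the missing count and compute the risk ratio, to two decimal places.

0.67

The missing cell is in the unexposed row: 3026 − 1043 = 1983.
So a = 657, b = 2176, c = 1043, d = 1983.
RR = [a/(a+b)] / [c/(c+d)] = (657/2833) / (1043/3026) = 0.23191/0.34468 = 0.67283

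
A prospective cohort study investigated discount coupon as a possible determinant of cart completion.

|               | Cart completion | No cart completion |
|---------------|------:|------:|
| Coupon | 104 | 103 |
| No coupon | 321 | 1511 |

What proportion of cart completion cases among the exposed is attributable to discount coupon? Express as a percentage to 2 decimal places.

Cells: a = 104, b = 103, c = 321, d = 1511.
Risk in exposed = 104/207 = 0.50242; risk in unexposed = 321/1832 = 0.17522.
RR = 0.50242/0.17522 = 2.86737
AR% = (RR − 1)/RR × 100 = (2.86737 − 1)/2.86737 × 100 = 65.1248%

65.12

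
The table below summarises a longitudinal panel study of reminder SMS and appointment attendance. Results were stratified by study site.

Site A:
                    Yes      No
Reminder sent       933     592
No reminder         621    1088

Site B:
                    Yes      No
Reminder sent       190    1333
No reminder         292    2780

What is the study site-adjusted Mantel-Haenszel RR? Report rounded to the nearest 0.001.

1.591

RR_MH = Σ(aᵢ·n₀ᵢ/nᵢ) / Σ(cᵢ·n₁ᵢ/nᵢ), with n₁ᵢ = aᵢ+bᵢ (exposed), n₀ᵢ = cᵢ+dᵢ (unexposed), nᵢ = n₁ᵢ+n₀ᵢ.
Stratum 1 (Site A): n₁ = 1525, n₀ = 1709, n = 3234; a·n₀/n = 933·1709/3234 = 493.0417; c·n₁/n = 621·1525/3234 = 292.8340
Stratum 2 (Site B): n₁ = 1523, n₀ = 3072, n = 4595; a·n₀/n = 190·3072/4595 = 127.0250; c·n₁/n = 292·1523/4595 = 96.7826
RR_MH = (493.0417 + 127.0250) / (292.8340 + 96.7826) = 620.0668 / 389.6165 = 1.59148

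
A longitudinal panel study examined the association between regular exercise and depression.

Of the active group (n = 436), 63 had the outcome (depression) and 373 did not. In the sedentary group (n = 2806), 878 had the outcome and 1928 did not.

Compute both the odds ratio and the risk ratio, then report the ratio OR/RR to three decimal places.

From the description: a = 63, b = 373, c = 878, d = 1928.
OR = (63·1928)/(373·878) = 121464/327494 = 0.37089
Risk in exposed = 63/436 = 0.14450; risk in unexposed = 878/2806 = 0.31290; RR = 0.46179
OR/RR = 0.37089 / 0.46179 = 0.80315
The outcome is not rare, so the OR lies further from 1 than the RR.

0.803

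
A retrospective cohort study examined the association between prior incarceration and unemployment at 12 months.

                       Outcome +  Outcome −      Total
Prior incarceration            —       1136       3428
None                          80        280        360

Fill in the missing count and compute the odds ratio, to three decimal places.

7.062

The missing cell is in the exposed row: 3428 − 1136 = 2292.
So a = 2292, b = 1136, c = 80, d = 280.
OR = (a·d)/(b·c) = (2292 × 280) / (1136 × 80) = 641760 / 90880 = 7.06162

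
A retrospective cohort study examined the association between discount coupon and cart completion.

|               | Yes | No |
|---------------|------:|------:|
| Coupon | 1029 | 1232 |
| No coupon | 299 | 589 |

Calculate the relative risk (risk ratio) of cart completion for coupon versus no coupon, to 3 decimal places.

1.352

Cells: a = 1029, b = 1232, c = 299, d = 589.
Risk in exposed = 1029/2261 = 0.45511; risk in unexposed = 299/888 = 0.33671.
RR = 0.45511 / 0.33671 = 1.35163
The risk among the exposed is 1.35 times that among the unexposed.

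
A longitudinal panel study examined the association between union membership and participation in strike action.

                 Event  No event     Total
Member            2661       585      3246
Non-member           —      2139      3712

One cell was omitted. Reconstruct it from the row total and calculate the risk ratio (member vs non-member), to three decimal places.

The missing cell is in the unexposed row: 3712 − 2139 = 1573.
So a = 2661, b = 585, c = 1573, d = 2139.
RR = [a/(a+b)] / [c/(c+d)] = (2661/3246) / (1573/3712) = 0.81978/0.42376 = 1.93453

1.935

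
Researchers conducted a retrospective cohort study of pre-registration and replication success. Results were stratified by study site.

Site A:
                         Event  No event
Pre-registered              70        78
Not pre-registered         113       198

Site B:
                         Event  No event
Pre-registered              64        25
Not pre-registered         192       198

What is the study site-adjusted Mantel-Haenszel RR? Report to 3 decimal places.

RR_MH = Σ(aᵢ·n₀ᵢ/nᵢ) / Σ(cᵢ·n₁ᵢ/nᵢ), with n₁ᵢ = aᵢ+bᵢ (exposed), n₀ᵢ = cᵢ+dᵢ (unexposed), nᵢ = n₁ᵢ+n₀ᵢ.
Stratum 1 (Site A): n₁ = 148, n₀ = 311, n = 459; a·n₀/n = 70·311/459 = 47.4292; c·n₁/n = 113·148/459 = 36.4357
Stratum 2 (Site B): n₁ = 89, n₀ = 390, n = 479; a·n₀/n = 64·390/479 = 52.1086; c·n₁/n = 192·89/479 = 35.6743
RR_MH = (47.4292 + 52.1086) / (36.4357 + 35.6743) = 99.5378 / 72.1101 = 1.38036

1.380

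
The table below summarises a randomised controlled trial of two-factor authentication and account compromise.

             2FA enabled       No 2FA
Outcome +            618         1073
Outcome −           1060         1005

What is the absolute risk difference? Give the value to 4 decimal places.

Reading the table with exposure as columns: a = 618 (2FA enabled, case), b = 1060 (2FA enabled, non-case), c = 1073 (No 2FA, case), d = 1005.
Risk in exposed = 618/1678 = 0.368296; risk in unexposed = 1073/2078 = 0.516362.
Risk difference = 0.368296 − 0.516362 = -0.148066

-0.1481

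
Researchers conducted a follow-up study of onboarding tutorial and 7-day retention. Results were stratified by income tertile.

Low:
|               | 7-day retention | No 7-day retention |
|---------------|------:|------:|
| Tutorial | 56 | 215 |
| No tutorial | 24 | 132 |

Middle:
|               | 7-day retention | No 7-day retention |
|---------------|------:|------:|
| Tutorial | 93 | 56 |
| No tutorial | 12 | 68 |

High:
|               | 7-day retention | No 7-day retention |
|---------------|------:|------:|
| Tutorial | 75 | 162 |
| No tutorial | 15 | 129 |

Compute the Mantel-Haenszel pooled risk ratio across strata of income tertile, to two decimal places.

RR_MH = Σ(aᵢ·n₀ᵢ/nᵢ) / Σ(cᵢ·n₁ᵢ/nᵢ), with n₁ᵢ = aᵢ+bᵢ (exposed), n₀ᵢ = cᵢ+dᵢ (unexposed), nᵢ = n₁ᵢ+n₀ᵢ.
Stratum 1 (Low): n₁ = 271, n₀ = 156, n = 427; a·n₀/n = 56·156/427 = 20.4590; c·n₁/n = 24·271/427 = 15.2319
Stratum 2 (Middle): n₁ = 149, n₀ = 80, n = 229; a·n₀/n = 93·80/229 = 32.4891; c·n₁/n = 12·149/229 = 7.8079
Stratum 3 (High): n₁ = 237, n₀ = 144, n = 381; a·n₀/n = 75·144/381 = 28.3465; c·n₁/n = 15·237/381 = 9.3307
RR_MH = (20.4590 + 32.4891 + 28.3465) / (15.2319 + 7.8079 + 9.3307) = 81.2946 / 32.3704 = 2.51138

2.51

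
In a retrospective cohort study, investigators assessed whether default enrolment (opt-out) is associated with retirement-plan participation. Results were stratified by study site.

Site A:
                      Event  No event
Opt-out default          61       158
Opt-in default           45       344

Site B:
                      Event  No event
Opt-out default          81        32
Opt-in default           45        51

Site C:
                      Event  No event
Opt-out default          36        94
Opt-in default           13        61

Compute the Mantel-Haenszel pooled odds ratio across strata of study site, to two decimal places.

2.65

OR_MH = Σ(aᵢdᵢ/nᵢ) / Σ(bᵢcᵢ/nᵢ), where nᵢ is the stratum total.
Stratum 1 (Site A): n = 608; a·d/n = 61·344/608 = 34.5132; b·c/n = 158·45/608 = 11.6941
Stratum 2 (Site B): n = 209; a·d/n = 81·51/209 = 19.7656; b·c/n = 32·45/209 = 6.8900
Stratum 3 (Site C): n = 204; a·d/n = 36·61/204 = 10.7647; b·c/n = 94·13/204 = 5.9902
OR_MH = (34.5132 + 19.7656 + 10.7647) / (11.6941 + 6.8900 + 5.9902) = 65.0434 / 24.5742 = 2.64681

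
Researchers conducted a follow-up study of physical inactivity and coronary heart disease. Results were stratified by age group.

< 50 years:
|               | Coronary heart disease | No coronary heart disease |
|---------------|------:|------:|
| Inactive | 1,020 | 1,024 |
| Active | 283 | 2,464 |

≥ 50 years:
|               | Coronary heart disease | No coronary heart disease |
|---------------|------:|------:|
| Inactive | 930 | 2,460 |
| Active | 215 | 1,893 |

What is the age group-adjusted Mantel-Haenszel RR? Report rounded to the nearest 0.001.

RR_MH = Σ(aᵢ·n₀ᵢ/nᵢ) / Σ(cᵢ·n₁ᵢ/nᵢ), with n₁ᵢ = aᵢ+bᵢ (exposed), n₀ᵢ = cᵢ+dᵢ (unexposed), nᵢ = n₁ᵢ+n₀ᵢ.
Stratum 1 (< 50 years): n₁ = 2044, n₀ = 2747, n = 4791; a·n₀/n = 1020·2747/4791 = 584.8341; c·n₁/n = 283·2044/4791 = 120.7372
Stratum 2 (≥ 50 years): n₁ = 3390, n₀ = 2108, n = 5498; a·n₀/n = 930·2108/5498 = 356.5733; c·n₁/n = 215·3390/5498 = 132.5664
RR_MH = (584.8341 + 356.5733) / (120.7372 + 132.5664) = 941.4074 / 253.3036 = 3.71652

3.717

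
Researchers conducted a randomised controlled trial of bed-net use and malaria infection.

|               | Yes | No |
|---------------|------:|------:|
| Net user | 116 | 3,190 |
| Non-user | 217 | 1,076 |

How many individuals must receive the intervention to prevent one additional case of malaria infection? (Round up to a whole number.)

Risk in treated group = 116/3306 = 0.03509; risk in control = 217/1293 = 0.16783.
Absolute risk reduction = 0.16783 − 0.03509 = 0.13274
NNT = 1 / ARR = 1 / 0.13274 = 7.534 → round up → 8

8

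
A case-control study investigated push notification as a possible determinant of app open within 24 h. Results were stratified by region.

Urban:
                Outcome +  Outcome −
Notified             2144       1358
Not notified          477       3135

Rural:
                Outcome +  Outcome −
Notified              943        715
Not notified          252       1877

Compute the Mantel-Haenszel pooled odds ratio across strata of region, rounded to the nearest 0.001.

10.187

OR_MH = Σ(aᵢdᵢ/nᵢ) / Σ(bᵢcᵢ/nᵢ), where nᵢ is the stratum total.
Stratum 1 (Urban): n = 7114; a·d/n = 2144·3135/7114 = 944.8187; b·c/n = 1358·477/7114 = 91.0551
Stratum 2 (Rural): n = 3787; a·d/n = 943·1877/3787 = 467.3913; b·c/n = 715·252/3787 = 47.5786
OR_MH = (944.8187 + 467.3913) / (91.0551 + 47.5786) = 1412.2100 / 138.6337 = 10.18663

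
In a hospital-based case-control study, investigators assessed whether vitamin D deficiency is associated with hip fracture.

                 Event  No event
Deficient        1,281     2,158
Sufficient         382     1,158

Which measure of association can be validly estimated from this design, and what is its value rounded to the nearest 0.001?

1.799

Cells: a = 1281, b = 2158, c = 382, d = 1158.
This is a hospital-based case-control study: participants were sampled on outcome status, so risks in the source population cannot be estimated directly — relative risk is not valid here. The odds ratio is the appropriate measure.
OR = (a·d)/(b·c) = (1281 × 1158) / (2158 × 382) = 1483398 / 824356 = 1.79946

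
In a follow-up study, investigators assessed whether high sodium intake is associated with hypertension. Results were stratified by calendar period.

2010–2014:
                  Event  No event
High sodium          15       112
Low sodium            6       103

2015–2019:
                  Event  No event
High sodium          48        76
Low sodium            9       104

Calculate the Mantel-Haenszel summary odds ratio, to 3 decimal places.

4.816

OR_MH = Σ(aᵢdᵢ/nᵢ) / Σ(bᵢcᵢ/nᵢ), where nᵢ is the stratum total.
Stratum 1 (2010–2014): n = 236; a·d/n = 15·103/236 = 6.5466; b·c/n = 112·6/236 = 2.8475
Stratum 2 (2015–2019): n = 237; a·d/n = 48·104/237 = 21.0633; b·c/n = 76·9/237 = 2.8861
OR_MH = (6.5466 + 21.0633) / (2.8475 + 2.8861) = 27.6099 / 5.7335 = 4.81551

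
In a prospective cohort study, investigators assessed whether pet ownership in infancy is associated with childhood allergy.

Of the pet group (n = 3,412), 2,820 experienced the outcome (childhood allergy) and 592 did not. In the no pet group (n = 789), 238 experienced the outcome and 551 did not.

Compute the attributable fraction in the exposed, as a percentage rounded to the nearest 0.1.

63.5

From the description: a = 2820, b = 592, c = 238, d = 551.
Risk in exposed = 2820/3412 = 0.82649; risk in unexposed = 238/789 = 0.30165.
RR = 0.82649/0.30165 = 2.73993
AR% = (RR − 1)/RR × 100 = (2.73993 − 1)/2.73993 × 100 = 63.5028%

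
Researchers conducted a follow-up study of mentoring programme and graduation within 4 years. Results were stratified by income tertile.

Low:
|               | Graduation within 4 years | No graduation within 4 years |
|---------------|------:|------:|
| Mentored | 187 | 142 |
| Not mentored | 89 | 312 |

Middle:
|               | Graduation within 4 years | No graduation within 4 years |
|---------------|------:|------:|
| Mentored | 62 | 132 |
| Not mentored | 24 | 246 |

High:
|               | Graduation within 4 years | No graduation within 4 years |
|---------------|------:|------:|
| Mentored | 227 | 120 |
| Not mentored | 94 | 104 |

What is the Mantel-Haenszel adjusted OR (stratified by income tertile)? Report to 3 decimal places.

3.482

OR_MH = Σ(aᵢdᵢ/nᵢ) / Σ(bᵢcᵢ/nᵢ), where nᵢ is the stratum total.
Stratum 1 (Low): n = 730; a·d/n = 187·312/730 = 79.9233; b·c/n = 142·89/730 = 17.3123
Stratum 2 (Middle): n = 464; a·d/n = 62·246/464 = 32.8707; b·c/n = 132·24/464 = 6.8276
Stratum 3 (High): n = 545; a·d/n = 227·104/545 = 43.3174; b·c/n = 120·94/545 = 20.6972
OR_MH = (79.9233 + 32.8707 + 43.3174) / (17.3123 + 6.8276 + 20.6972) = 156.1114 / 44.8372 = 3.48174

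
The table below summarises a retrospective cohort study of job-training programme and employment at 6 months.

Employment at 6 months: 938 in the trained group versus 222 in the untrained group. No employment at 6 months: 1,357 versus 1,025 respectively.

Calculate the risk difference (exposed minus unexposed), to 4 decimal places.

0.2307

From the description: a = 938, b = 1357, c = 222, d = 1025.
Risk in exposed = 938/2295 = 0.408715; risk in unexposed = 222/1247 = 0.178027.
Risk difference = 0.408715 − 0.178027 = 0.230687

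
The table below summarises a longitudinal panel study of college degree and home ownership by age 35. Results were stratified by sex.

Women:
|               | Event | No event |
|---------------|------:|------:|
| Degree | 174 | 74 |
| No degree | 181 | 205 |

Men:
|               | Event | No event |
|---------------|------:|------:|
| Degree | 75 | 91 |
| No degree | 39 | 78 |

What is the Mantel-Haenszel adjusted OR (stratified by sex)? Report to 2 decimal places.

OR_MH = Σ(aᵢdᵢ/nᵢ) / Σ(bᵢcᵢ/nᵢ), where nᵢ is the stratum total.
Stratum 1 (Women): n = 634; a·d/n = 174·205/634 = 56.2618; b·c/n = 74·181/634 = 21.1262
Stratum 2 (Men): n = 283; a·d/n = 75·78/283 = 20.6714; b·c/n = 91·39/283 = 12.5406
OR_MH = (56.2618 + 20.6714) / (21.1262 + 12.5406) = 76.9332 / 33.6668 = 2.28513

2.29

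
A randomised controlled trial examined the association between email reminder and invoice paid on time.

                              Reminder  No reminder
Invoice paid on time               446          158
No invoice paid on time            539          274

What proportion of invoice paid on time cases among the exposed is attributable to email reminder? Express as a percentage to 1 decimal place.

19.2

Reading the table with exposure as columns: a = 446 (Reminder, case), b = 539 (Reminder, non-case), c = 158 (No reminder, case), d = 274.
Risk in exposed = 446/985 = 0.45279; risk in unexposed = 158/432 = 0.36574.
RR = 0.45279/0.36574 = 1.23801
AR% = (RR − 1)/RR × 100 = (1.23801 − 1)/1.23801 × 100 = 19.2254%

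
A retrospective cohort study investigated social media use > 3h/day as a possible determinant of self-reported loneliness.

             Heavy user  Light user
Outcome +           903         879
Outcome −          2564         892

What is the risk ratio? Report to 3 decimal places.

0.525

Reading the table with exposure as columns: a = 903 (Heavy user, case), b = 2564 (Heavy user, non-case), c = 879 (Light user, case), d = 892.
Risk in exposed = 903/3467 = 0.26046; risk in unexposed = 879/1771 = 0.49633.
RR = 0.26046 / 0.49633 = 0.52476
The risk is 48% lower among the exposed than among the unexposed.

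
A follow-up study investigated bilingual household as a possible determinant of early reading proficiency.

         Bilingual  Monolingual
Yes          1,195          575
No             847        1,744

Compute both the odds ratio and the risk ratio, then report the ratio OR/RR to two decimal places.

1.81

Reading the table with exposure as columns: a = 1195 (Bilingual, case), b = 847 (Bilingual, non-case), c = 575 (Monolingual, case), d = 1744.
OR = (1195·1744)/(847·575) = 2084080/487025 = 4.27921
Risk in exposed = 1195/2042 = 0.58521; risk in unexposed = 575/2319 = 0.24795; RR = 2.36018
OR/RR = 4.27921 / 2.36018 = 1.81308
The outcome is not rare, so the OR lies further from 1 than the RR.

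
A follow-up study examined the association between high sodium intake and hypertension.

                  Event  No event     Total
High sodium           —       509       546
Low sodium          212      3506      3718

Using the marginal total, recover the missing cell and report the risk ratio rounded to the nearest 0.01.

The missing cell is in the exposed row: 546 − 509 = 37.
So a = 37, b = 509, c = 212, d = 3506.
RR = [a/(a+b)] / [c/(c+d)] = (37/546) / (212/3718) = 0.06777/0.05702 = 1.18845

1.19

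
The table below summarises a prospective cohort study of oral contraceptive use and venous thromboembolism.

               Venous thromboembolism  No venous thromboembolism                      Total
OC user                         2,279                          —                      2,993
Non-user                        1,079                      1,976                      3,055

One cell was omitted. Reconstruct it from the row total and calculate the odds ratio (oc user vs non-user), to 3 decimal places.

The missing cell is in the exposed row: 2993 − 2279 = 714.
So a = 2279, b = 714, c = 1079, d = 1976.
OR = (a·d)/(b·c) = (2279 × 1976) / (714 × 1079) = 4503304 / 770406 = 5.84536

5.845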